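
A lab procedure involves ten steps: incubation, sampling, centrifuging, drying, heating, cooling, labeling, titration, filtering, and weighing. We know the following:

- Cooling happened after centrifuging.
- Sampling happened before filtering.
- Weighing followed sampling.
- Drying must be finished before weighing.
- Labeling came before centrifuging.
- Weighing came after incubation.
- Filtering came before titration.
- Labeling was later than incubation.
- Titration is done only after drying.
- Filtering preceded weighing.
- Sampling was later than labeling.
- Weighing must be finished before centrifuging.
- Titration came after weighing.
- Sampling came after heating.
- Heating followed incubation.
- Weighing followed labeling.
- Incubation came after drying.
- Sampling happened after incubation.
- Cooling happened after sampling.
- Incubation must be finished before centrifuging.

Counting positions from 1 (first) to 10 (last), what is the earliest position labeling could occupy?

Drying and incubation must both come before labeling — 2 forced predecessors.
Nothing else is forced ahead of labeling, so its earliest slot is position 2 + 1 = 3.

3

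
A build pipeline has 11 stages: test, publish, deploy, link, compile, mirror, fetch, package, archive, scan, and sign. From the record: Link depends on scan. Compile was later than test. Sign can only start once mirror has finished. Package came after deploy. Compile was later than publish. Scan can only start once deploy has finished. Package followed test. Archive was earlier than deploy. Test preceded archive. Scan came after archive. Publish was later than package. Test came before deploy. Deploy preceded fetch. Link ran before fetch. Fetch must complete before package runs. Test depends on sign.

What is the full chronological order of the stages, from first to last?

mirror, sign, test, archive, deploy, scan, link, fetch, package, publish, compile

The constraints fix every adjacent pair, so only one ordering works:
mirror → sign → test → archive → deploy → scan → link → fetch → package → publish → compile.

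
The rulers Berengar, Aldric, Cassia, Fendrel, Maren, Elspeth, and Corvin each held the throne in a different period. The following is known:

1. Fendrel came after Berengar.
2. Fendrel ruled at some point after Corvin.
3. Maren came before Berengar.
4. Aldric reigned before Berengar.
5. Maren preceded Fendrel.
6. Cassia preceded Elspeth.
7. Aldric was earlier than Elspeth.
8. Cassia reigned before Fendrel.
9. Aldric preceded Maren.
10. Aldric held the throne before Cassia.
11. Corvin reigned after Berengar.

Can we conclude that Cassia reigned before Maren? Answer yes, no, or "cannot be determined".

No chain of stated constraints runs from Cassia to Maren, and none runs from Maren to Cassia either.
So the relative order of Cassia and Maren is not fixed by the given facts.

cannot be determined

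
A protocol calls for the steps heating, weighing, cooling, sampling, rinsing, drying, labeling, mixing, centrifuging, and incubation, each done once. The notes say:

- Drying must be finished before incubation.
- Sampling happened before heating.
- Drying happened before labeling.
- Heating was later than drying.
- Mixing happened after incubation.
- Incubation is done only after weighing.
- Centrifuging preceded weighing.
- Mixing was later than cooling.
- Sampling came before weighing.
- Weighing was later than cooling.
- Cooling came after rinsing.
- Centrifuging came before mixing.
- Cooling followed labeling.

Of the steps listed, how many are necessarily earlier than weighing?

Directly stated before weighing: centrifuging, cooling, and sampling.
Drying reaches weighing via drying → labeling → cooling → weighing.
Labeling reaches weighing via labeling → cooling → weighing.
Rinsing reaches weighing via rinsing → cooling → weighing.
That's centrifuging, cooling, drying, labeling, rinsing, and sampling — 6 in all.

6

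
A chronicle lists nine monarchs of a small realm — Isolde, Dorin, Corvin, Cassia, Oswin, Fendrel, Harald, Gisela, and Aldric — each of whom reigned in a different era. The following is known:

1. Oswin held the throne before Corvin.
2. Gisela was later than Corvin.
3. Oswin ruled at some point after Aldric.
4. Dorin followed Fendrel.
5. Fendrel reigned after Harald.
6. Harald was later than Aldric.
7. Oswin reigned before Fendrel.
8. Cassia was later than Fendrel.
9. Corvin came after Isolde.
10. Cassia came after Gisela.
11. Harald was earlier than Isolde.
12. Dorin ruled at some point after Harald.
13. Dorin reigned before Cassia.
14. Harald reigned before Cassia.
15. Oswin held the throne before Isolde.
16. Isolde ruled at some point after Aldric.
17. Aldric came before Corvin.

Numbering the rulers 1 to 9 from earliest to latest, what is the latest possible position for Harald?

Harald must come before Cassia, Corvin, Dorin, Fendrel, Gisela, and Isolde — 6 rulers forced after them.
Everything else can be placed before Harald in some valid order, so Harald can sit as late as position 9 − 6 = 3.

3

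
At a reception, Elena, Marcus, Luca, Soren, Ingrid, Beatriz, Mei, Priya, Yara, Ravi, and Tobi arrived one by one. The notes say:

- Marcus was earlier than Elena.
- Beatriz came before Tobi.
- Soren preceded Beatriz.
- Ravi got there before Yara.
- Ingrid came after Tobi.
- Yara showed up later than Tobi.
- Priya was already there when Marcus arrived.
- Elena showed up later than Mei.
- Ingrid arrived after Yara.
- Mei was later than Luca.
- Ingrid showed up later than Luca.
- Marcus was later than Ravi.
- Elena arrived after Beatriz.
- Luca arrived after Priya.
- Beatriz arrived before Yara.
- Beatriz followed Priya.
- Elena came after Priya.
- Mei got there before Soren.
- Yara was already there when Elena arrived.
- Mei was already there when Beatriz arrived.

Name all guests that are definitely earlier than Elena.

Beatriz, Luca, Marcus, Mei, Priya, Ravi, Soren, Tobi, Yara

Directly stated before Elena: Beatriz, Marcus, Mei, Priya, and Yara.
Luca reaches Elena via Luca → Mei → Elena.
Ravi reaches Elena via Ravi → Marcus → Elena.
Soren reaches Elena via Soren → Beatriz → Elena.
Likewise Tobi reaches Elena by chaining the stated constraints.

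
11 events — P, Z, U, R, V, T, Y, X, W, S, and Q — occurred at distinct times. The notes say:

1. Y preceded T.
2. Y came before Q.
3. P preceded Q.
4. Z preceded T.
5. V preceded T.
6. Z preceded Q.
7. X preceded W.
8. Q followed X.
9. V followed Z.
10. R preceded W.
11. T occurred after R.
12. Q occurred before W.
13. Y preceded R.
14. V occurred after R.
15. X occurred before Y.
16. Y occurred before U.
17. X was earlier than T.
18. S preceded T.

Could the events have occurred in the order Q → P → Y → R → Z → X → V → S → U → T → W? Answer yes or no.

no

The constraints require Z before Q, but in the proposed sequence Q appears ahead of Z. That one violation is enough.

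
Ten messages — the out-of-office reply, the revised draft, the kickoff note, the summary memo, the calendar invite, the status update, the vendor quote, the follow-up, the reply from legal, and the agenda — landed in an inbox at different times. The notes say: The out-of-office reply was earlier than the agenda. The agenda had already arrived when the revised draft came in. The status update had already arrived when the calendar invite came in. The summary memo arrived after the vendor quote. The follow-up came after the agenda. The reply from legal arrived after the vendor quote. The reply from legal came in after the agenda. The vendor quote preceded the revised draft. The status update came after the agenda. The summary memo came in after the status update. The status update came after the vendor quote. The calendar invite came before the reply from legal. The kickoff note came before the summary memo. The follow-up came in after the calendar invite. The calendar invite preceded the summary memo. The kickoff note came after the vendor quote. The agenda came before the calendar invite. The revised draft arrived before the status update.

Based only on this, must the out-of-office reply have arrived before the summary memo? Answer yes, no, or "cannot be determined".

yes

Chain the constraints: the out-of-office reply → the agenda → the calendar invite → the summary memo. Each link is directly stated, so the out-of-office reply comes before the summary memo.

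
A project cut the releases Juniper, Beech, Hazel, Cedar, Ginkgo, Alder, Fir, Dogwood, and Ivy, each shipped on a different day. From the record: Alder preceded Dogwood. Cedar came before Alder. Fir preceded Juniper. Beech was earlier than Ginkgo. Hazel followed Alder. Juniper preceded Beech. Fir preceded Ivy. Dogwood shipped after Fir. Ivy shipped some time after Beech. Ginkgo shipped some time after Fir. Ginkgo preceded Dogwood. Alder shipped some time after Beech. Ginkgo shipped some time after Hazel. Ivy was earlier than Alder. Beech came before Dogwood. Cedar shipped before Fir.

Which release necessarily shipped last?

Dogwood

Every other release has a chain of constraints placing it before Dogwood, so Dogwood is last.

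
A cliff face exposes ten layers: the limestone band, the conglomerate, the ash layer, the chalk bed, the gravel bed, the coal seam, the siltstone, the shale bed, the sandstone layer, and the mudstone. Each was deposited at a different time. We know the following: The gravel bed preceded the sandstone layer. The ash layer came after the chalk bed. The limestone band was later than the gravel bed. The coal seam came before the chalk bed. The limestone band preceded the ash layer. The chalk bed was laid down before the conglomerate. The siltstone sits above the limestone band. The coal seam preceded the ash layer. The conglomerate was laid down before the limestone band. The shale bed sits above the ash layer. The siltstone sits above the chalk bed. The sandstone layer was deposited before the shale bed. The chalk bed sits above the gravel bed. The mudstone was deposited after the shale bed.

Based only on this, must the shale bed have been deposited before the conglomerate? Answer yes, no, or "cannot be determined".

no

Tracing the constraints gives the conglomerate → the limestone band → the ash layer → the shale bed, so the conglomerate must come before the shale bed.
That means the shale bed cannot be before the conglomerate.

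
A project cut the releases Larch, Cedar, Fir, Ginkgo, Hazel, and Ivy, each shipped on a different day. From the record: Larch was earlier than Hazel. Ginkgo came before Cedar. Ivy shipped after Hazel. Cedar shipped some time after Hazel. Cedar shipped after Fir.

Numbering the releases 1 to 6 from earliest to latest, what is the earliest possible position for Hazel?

2

Larch must come before Hazel — 1 forced predecessor.
Nothing else is forced ahead of Hazel, so its earliest slot is position 1 + 1 = 2.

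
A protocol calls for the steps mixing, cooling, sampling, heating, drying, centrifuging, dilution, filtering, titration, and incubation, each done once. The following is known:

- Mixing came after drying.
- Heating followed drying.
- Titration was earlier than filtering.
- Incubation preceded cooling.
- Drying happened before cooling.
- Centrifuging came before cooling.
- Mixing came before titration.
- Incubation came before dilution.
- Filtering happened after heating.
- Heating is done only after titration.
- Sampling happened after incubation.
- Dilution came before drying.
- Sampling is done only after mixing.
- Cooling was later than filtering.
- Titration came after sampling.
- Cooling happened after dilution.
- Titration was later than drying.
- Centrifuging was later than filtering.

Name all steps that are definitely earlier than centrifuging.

Directly stated before centrifuging: filtering.
Dilution reaches centrifuging via dilution → drying → titration → filtering → centrifuging.
Drying reaches centrifuging via drying → titration → filtering → centrifuging.
Heating reaches centrifuging via heating → filtering → centrifuging.
Likewise incubation, mixing, sampling, and titration each reach centrifuging by chaining the stated constraints.

dilution, drying, filtering, heating, incubation, mixing, sampling, titration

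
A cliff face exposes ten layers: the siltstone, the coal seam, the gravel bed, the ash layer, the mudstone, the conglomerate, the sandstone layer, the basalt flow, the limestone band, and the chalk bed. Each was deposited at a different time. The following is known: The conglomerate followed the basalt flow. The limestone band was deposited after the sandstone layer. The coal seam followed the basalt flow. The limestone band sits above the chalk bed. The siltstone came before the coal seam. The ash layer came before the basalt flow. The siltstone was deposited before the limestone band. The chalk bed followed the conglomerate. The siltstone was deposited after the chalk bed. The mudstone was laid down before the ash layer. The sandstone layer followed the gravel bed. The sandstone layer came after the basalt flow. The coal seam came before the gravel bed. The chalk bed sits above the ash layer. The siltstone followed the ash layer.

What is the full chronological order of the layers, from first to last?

The constraints fix every adjacent pair, so only one ordering works:
the mudstone → the ash layer → the basalt flow → the conglomerate → the chalk bed → the siltstone → the coal seam → the gravel bed → the sandstone layer → the limestone band.

the mudstone, the ash layer, the basalt flow, the conglomerate, the chalk bed, the siltstone, the coal seam, the gravel bed, the sandstone layer, the limestone band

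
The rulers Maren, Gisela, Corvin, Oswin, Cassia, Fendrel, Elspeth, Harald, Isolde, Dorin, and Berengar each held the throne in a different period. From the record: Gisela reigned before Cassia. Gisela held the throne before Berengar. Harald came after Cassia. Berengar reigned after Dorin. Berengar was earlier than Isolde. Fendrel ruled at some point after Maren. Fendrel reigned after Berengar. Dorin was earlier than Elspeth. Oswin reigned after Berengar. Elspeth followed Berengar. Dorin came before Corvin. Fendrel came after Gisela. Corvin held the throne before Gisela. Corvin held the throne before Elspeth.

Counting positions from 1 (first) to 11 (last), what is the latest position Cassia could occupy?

10

Cassia must come before Harald — 1 ruler forced after them.
Everything else can be placed before Cassia in some valid order, so Cassia can sit as late as position 11 − 1 = 10.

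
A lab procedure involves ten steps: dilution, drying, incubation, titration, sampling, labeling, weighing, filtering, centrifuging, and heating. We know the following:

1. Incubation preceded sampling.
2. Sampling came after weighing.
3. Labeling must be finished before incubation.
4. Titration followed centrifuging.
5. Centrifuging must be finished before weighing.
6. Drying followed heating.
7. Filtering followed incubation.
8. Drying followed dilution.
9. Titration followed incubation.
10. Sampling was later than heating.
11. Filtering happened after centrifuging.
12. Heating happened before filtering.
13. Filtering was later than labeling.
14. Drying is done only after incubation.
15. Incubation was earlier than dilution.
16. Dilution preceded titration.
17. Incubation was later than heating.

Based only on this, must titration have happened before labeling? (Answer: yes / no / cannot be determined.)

Tracing the constraints gives labeling → incubation → titration, so labeling must come before titration.
That means titration cannot be before labeling.

no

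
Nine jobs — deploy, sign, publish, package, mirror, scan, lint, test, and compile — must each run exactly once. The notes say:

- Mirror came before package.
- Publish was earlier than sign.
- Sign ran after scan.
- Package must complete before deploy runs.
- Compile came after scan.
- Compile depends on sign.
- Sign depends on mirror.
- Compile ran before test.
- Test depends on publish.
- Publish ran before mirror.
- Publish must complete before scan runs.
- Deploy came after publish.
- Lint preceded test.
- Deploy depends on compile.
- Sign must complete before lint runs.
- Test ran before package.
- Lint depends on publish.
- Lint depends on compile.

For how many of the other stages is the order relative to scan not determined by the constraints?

1

Forced before scan: publish; forced after scan: compile, deploy, lint, package, sign, and test.
That leaves mirror with no forced order relative to scan — 1.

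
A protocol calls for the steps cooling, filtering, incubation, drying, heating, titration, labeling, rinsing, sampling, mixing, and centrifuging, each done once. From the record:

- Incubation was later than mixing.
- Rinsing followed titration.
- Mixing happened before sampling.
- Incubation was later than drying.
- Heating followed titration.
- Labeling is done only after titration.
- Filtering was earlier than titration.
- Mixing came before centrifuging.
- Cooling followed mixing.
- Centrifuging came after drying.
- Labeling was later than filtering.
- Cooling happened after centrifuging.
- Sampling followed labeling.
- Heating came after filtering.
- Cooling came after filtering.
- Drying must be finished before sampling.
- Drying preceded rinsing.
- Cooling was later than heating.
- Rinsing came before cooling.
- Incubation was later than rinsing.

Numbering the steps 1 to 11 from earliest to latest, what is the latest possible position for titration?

Titration must come before cooling, heating, incubation, labeling, rinsing, and sampling — 6 steps forced after it.
Everything else can be placed before titration in some valid order, so titration can sit as late as position 11 − 6 = 5.

5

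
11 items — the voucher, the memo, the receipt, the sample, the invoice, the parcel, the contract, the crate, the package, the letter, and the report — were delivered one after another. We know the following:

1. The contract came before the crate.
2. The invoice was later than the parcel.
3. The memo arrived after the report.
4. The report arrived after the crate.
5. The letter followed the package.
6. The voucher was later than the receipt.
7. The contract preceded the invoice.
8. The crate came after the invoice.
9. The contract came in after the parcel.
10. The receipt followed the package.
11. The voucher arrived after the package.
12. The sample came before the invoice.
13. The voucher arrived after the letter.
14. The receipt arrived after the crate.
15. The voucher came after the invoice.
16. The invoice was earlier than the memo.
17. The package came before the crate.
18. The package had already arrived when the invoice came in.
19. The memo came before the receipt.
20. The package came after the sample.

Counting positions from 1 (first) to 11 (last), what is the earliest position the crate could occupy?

The contract, the invoice, the package, the parcel, and the sample must all come before the crate — 5 forced predecessors.
Nothing else is forced ahead of the crate, so its earliest slot is position 5 + 1 = 6.

6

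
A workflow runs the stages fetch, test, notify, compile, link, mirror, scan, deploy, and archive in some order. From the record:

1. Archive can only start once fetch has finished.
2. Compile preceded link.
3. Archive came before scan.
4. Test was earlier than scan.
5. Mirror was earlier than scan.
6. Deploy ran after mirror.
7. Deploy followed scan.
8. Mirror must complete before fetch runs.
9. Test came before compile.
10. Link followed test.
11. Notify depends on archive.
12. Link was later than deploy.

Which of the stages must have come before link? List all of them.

archive, compile, deploy, fetch, mirror, scan, test

Directly stated before link: compile, deploy, and test.
Archive reaches link via archive → scan → deploy → link.
Fetch reaches link via fetch → archive → scan → deploy → link.
Mirror reaches link via mirror → deploy → link.
Likewise scan reaches link by chaining the stated constraints.
No chain forces notify ahead of link.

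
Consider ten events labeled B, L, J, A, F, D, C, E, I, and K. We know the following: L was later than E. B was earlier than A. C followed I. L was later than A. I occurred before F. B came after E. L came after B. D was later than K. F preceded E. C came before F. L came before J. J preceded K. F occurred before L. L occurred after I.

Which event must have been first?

I has a chain of constraints placing it before every other event, so I must be first.

I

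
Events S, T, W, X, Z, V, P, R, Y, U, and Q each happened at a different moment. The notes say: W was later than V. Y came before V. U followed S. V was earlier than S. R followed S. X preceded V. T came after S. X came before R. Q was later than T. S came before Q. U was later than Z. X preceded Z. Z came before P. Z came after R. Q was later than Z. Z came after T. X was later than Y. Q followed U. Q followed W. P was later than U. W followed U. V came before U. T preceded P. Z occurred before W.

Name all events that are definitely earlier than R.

S, V, X, Y

Directly stated before R: S and X.
V reaches R via V → S → R.
Y reaches R via Y → X → R.
No chain forces Z (or any of the others) ahead of R.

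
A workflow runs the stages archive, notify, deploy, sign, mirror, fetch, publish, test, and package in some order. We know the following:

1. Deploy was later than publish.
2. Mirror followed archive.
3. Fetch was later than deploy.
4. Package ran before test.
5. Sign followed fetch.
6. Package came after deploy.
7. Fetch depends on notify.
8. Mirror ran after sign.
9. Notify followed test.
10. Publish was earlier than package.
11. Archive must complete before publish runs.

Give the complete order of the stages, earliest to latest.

The constraints fix every adjacent pair, so only one ordering works:
archive → publish → deploy → package → test → notify → fetch → sign → mirror.

archive, publish, deploy, package, test, notify, fetch, sign, mirror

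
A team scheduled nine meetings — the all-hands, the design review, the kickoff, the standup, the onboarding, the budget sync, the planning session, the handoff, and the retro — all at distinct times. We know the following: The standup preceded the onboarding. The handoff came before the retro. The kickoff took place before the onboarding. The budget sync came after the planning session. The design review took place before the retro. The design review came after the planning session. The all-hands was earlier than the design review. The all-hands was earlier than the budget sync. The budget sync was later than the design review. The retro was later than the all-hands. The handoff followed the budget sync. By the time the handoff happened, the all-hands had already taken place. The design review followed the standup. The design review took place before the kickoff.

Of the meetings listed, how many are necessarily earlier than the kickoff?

4

Directly stated before the kickoff: the design review.
The all-hands reaches the kickoff via the all-hands → the design review → the kickoff.
The planning session reaches the kickoff via the planning session → the design review → the kickoff.
The standup reaches the kickoff via the standup → the design review → the kickoff.
That's the all-hands, the design review, the planning session, and the standup — 4 in all.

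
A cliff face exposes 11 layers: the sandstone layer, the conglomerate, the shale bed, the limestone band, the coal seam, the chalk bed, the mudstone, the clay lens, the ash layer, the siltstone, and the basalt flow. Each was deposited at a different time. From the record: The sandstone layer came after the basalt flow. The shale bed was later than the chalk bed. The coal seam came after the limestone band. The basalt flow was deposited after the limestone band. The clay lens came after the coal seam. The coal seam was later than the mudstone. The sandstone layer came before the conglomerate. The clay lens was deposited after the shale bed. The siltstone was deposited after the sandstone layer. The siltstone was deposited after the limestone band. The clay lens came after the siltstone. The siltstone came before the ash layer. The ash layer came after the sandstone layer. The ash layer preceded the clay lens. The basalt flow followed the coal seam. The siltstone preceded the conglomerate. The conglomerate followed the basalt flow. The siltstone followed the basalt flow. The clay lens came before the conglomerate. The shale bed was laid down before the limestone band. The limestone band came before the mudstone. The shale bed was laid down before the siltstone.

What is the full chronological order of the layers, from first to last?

The constraints fix every adjacent pair, so only one ordering works:
the chalk bed → the shale bed → the limestone band → the mudstone → the coal seam → the basalt flow → the sandstone layer → the siltstone → the ash layer → the clay lens → the conglomerate.

the chalk bed, the shale bed, the limestone band, the mudstone, the coal seam, the basalt flow, the sandstone layer, the siltstone, the ash layer, the clay lens, the conglomerate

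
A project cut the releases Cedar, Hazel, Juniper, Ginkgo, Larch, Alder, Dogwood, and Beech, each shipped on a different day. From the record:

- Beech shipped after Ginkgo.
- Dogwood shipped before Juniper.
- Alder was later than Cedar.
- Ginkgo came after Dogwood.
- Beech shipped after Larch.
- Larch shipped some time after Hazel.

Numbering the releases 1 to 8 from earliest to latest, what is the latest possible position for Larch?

Larch must come before Beech — 1 release forced after it.
Everything else can be placed before Larch in some valid order, so Larch can sit as late as position 8 − 1 = 7.

7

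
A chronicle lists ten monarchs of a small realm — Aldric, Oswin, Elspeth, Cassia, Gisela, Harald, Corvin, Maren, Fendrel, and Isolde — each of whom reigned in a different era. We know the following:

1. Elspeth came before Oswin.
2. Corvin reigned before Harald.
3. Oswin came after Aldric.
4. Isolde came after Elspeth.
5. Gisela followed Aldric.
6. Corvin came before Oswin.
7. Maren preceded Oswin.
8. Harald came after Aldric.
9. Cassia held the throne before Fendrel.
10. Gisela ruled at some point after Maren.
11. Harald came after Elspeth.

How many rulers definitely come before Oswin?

4

Directly stated before Oswin: Aldric, Corvin, Elspeth, and Maren.
That's Aldric, Corvin, Elspeth, and Maren — 4 in all.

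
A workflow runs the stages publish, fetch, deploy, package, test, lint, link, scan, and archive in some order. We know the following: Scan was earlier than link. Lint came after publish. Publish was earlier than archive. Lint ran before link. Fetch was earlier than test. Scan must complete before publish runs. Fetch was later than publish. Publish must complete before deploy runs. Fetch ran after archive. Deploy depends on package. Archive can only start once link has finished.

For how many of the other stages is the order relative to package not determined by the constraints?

7

Forced after package: deploy.
That leaves archive, fetch, link, lint, publish, scan, and test with no forced order relative to package — 7.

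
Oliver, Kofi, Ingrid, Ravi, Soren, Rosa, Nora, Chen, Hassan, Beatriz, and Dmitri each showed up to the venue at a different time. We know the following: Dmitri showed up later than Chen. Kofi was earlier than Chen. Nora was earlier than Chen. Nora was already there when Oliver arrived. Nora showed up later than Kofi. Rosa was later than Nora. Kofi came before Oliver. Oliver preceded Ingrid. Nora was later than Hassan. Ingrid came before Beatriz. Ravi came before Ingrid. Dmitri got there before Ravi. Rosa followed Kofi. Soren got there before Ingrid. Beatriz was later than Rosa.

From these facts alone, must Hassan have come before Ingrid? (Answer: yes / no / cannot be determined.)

yes

Chain the constraints: Hassan → Nora → Oliver → Ingrid. Each link is directly stated, so Hassan comes before Ingrid.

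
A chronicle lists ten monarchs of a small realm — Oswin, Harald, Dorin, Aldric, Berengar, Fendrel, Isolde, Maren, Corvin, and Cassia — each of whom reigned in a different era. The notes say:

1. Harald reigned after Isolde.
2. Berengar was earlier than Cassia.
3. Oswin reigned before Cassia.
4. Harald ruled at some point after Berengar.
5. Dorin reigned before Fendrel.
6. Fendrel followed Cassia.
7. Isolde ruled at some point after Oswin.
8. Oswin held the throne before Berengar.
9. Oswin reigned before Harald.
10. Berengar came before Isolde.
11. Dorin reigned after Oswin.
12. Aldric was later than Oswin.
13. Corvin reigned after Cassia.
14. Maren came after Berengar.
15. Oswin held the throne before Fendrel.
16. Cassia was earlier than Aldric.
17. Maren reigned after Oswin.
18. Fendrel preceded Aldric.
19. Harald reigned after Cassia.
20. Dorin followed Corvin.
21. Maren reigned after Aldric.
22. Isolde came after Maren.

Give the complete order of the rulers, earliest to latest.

The constraints fix every adjacent pair, so only one ordering works:
Oswin → Berengar → Cassia → Corvin → Dorin → Fendrel → Aldric → Maren → Isolde → Harald.

Oswin, Berengar, Cassia, Corvin, Dorin, Fendrel, Aldric, Maren, Isolde, Harald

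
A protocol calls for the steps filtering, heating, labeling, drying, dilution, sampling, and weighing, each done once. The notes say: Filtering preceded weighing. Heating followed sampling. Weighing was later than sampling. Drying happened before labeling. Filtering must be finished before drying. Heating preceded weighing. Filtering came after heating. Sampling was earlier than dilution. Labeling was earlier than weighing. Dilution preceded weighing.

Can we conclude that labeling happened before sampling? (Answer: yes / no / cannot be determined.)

Tracing the constraints gives sampling → heating → filtering → drying → labeling, so sampling must come before labeling.
That means labeling cannot be before sampling.

no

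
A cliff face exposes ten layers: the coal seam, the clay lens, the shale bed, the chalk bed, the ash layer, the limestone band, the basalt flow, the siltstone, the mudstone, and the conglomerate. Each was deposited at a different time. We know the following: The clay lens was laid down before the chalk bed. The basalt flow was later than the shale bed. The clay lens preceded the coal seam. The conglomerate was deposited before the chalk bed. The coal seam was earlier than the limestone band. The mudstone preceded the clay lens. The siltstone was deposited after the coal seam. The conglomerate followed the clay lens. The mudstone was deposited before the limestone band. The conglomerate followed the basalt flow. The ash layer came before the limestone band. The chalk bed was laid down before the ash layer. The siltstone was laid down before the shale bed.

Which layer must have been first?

the mudstone

The mudstone has a chain of constraints placing it before every other layer, so the mudstone must be first.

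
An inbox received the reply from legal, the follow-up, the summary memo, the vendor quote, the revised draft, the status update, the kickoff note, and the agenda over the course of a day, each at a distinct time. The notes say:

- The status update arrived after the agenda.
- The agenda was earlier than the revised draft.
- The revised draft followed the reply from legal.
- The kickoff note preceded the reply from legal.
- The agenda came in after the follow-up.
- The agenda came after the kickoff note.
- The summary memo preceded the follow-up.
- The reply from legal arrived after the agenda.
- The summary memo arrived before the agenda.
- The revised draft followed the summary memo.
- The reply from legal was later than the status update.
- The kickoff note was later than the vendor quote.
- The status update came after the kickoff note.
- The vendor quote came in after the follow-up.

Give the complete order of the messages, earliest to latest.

The constraints fix every adjacent pair, so only one ordering works:
the summary memo → the follow-up → the vendor quote → the kickoff note → the agenda → the status update → the reply from legal → the revised draft.

the summary memo, the follow-up, the vendor quote, the kickoff note, the agenda, the status update, the reply from legal, the revised draft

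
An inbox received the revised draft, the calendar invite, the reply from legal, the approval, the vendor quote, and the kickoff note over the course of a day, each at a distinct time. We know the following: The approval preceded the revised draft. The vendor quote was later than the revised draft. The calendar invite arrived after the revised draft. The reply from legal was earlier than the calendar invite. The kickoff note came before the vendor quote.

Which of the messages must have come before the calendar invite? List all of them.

the approval, the reply from legal, the revised draft

Directly stated before the calendar invite: the reply from legal and the revised draft.
The approval reaches the calendar invite via the approval → the revised draft → the calendar invite.
No chain forces the kickoff note (or any of the others) ahead of the calendar invite.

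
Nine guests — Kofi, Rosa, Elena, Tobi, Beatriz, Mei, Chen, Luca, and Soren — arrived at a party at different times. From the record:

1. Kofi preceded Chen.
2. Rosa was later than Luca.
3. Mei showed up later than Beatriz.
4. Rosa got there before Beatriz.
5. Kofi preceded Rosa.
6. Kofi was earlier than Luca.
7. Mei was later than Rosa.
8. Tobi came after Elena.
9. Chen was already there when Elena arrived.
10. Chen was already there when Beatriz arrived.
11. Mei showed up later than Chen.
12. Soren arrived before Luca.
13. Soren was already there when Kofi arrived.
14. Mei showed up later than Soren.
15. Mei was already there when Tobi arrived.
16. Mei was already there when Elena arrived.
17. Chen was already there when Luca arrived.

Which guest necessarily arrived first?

Soren has a chain of constraints placing them before every other guest, so Soren must be first.

Soren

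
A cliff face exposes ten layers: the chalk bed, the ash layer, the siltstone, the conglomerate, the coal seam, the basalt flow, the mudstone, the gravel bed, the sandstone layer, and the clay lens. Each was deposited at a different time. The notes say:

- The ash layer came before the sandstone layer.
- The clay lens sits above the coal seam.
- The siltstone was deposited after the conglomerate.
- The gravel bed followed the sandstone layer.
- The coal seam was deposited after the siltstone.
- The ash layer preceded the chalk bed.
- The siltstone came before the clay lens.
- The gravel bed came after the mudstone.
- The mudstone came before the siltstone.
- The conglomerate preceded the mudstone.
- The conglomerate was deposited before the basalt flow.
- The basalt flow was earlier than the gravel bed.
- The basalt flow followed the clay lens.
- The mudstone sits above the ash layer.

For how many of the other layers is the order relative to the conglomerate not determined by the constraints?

Forced after the conglomerate: the basalt flow, the clay lens, the coal seam, the gravel bed, the mudstone, and the siltstone.
That leaves the ash layer, the chalk bed, and the sandstone layer with no forced order relative to the conglomerate — 3.

3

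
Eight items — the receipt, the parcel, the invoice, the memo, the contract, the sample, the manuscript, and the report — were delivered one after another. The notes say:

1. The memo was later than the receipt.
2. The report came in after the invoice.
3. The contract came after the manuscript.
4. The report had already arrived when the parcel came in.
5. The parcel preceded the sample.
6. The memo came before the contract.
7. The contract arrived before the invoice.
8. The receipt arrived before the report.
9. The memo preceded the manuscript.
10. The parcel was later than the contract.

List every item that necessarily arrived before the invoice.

Directly stated before the invoice: the contract.
The manuscript reaches the invoice via the manuscript → the contract → the invoice.
The memo reaches the invoice via the memo → the contract → the invoice.
The receipt reaches the invoice via the receipt → the memo → the contract → the invoice.
No chain forces the report (or any of the others) ahead of the invoice.

the contract, the manuscript, the memo, the receipt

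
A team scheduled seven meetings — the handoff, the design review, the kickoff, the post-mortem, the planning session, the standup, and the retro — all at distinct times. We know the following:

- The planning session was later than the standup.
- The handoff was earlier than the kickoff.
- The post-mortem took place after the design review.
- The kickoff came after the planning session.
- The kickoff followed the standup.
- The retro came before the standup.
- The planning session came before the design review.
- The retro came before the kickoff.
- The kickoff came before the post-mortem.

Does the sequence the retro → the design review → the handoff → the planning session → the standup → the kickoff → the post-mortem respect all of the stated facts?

no

The constraints require the planning session before the design review, but in the proposed sequence the design review appears ahead of the planning session. That one violation is enough.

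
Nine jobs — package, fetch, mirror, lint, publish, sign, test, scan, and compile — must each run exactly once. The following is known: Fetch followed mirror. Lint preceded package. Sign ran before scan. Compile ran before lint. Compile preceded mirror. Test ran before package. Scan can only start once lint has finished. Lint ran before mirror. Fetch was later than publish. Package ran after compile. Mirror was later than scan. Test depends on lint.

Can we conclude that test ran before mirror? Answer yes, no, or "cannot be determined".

No chain of stated constraints runs from test to mirror, and none runs from mirror to test either.
So the relative order of test and mirror is not fixed by the given facts.

cannot be determined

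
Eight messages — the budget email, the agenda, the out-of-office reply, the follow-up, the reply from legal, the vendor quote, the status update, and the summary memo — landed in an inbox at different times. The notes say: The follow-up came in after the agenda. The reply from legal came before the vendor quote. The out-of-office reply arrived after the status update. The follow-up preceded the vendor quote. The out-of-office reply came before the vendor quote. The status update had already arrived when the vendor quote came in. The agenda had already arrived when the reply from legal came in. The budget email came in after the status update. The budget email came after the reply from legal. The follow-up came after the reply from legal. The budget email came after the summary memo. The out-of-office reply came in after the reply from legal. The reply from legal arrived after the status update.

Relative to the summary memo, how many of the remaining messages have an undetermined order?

6

Forced after the summary memo: the budget email.
That leaves the agenda, the follow-up, the out-of-office reply, the reply from legal, the status update, and the vendor quote with no forced order relative to the summary memo — 6.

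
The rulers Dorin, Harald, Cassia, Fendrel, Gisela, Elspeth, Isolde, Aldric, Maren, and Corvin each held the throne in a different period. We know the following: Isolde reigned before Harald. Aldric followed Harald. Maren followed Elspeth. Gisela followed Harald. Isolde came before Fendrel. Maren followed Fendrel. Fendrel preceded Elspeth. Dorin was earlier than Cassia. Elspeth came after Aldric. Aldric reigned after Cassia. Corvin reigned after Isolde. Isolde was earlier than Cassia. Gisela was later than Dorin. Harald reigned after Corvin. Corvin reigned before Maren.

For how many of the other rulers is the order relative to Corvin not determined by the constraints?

Forced before Corvin: Isolde; forced after Corvin: Aldric, Elspeth, Gisela, Harald, and Maren.
That leaves Cassia, Dorin, and Fendrel with no forced order relative to Corvin — 3.

3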